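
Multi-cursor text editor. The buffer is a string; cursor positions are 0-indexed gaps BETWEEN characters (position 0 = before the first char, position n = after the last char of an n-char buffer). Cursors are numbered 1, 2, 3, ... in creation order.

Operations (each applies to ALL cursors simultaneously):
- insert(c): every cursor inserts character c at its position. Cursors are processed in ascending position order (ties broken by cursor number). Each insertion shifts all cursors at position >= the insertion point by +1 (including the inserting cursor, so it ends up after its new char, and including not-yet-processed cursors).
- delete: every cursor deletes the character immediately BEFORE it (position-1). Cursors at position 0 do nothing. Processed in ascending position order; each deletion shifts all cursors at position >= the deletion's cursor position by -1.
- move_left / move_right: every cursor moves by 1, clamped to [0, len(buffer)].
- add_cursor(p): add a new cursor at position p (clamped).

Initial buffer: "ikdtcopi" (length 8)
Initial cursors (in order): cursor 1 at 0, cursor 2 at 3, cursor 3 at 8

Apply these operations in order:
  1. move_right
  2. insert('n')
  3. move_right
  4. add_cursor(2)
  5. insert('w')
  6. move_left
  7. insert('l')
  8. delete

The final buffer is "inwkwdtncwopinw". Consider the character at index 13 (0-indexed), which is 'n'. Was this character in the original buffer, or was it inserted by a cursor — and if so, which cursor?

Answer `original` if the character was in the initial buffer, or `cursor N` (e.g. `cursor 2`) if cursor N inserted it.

After op 1 (move_right): buffer="ikdtcopi" (len 8), cursors c1@1 c2@4 c3@8, authorship ........
After op 2 (insert('n')): buffer="inkdtncopin" (len 11), cursors c1@2 c2@6 c3@11, authorship .1...2....3
After op 3 (move_right): buffer="inkdtncopin" (len 11), cursors c1@3 c2@7 c3@11, authorship .1...2....3
After op 4 (add_cursor(2)): buffer="inkdtncopin" (len 11), cursors c4@2 c1@3 c2@7 c3@11, authorship .1...2....3
After op 5 (insert('w')): buffer="inwkwdtncwopinw" (len 15), cursors c4@3 c1@5 c2@10 c3@15, authorship .14.1..2.2...33
After op 6 (move_left): buffer="inwkwdtncwopinw" (len 15), cursors c4@2 c1@4 c2@9 c3@14, authorship .14.1..2.2...33
After op 7 (insert('l')): buffer="inlwklwdtnclwopinlw" (len 19), cursors c4@3 c1@6 c2@12 c3@18, authorship .144.11..2.22...333
After op 8 (delete): buffer="inwkwdtncwopinw" (len 15), cursors c4@2 c1@4 c2@9 c3@14, authorship .14.1..2.2...33
Authorship (.=original, N=cursor N): . 1 4 . 1 . . 2 . 2 . . . 3 3
Index 13: author = 3

Answer: cursor 3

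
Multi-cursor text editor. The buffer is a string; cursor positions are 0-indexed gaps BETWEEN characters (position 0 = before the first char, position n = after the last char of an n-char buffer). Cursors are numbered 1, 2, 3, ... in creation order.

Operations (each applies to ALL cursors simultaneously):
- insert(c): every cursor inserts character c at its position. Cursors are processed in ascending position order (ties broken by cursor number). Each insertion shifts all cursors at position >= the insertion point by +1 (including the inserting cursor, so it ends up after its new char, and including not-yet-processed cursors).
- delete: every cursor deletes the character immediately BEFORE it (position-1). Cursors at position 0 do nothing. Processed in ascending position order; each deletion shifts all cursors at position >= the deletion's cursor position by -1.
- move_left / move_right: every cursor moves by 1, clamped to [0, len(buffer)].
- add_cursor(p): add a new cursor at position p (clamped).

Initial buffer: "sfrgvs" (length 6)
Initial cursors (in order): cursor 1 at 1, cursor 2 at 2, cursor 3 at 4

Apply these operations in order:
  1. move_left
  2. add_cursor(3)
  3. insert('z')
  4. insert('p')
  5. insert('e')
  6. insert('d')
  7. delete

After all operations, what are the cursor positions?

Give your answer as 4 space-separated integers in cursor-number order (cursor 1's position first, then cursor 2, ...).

After op 1 (move_left): buffer="sfrgvs" (len 6), cursors c1@0 c2@1 c3@3, authorship ......
After op 2 (add_cursor(3)): buffer="sfrgvs" (len 6), cursors c1@0 c2@1 c3@3 c4@3, authorship ......
After op 3 (insert('z')): buffer="zszfrzzgvs" (len 10), cursors c1@1 c2@3 c3@7 c4@7, authorship 1.2..34...
After op 4 (insert('p')): buffer="zpszpfrzzppgvs" (len 14), cursors c1@2 c2@5 c3@11 c4@11, authorship 11.22..3434...
After op 5 (insert('e')): buffer="zpeszpefrzzppeegvs" (len 18), cursors c1@3 c2@7 c3@15 c4@15, authorship 111.222..343434...
After op 6 (insert('d')): buffer="zpedszpedfrzzppeeddgvs" (len 22), cursors c1@4 c2@9 c3@19 c4@19, authorship 1111.2222..34343434...
After op 7 (delete): buffer="zpeszpefrzzppeegvs" (len 18), cursors c1@3 c2@7 c3@15 c4@15, authorship 111.222..343434...

Answer: 3 7 15 15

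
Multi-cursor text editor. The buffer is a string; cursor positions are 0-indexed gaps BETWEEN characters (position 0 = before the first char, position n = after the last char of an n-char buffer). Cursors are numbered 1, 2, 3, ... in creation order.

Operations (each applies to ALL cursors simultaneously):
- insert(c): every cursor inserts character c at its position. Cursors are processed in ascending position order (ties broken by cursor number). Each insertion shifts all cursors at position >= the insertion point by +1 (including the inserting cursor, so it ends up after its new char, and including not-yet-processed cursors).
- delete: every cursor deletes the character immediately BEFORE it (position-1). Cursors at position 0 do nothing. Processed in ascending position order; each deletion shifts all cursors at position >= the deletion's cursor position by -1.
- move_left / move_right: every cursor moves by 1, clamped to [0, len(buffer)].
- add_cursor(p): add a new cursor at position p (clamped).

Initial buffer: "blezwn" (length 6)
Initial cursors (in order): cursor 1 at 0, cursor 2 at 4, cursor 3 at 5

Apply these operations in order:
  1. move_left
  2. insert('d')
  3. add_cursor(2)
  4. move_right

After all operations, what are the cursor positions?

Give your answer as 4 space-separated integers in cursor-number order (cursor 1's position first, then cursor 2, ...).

After op 1 (move_left): buffer="blezwn" (len 6), cursors c1@0 c2@3 c3@4, authorship ......
After op 2 (insert('d')): buffer="dbledzdwn" (len 9), cursors c1@1 c2@5 c3@7, authorship 1...2.3..
After op 3 (add_cursor(2)): buffer="dbledzdwn" (len 9), cursors c1@1 c4@2 c2@5 c3@7, authorship 1...2.3..
After op 4 (move_right): buffer="dbledzdwn" (len 9), cursors c1@2 c4@3 c2@6 c3@8, authorship 1...2.3..

Answer: 2 6 8 3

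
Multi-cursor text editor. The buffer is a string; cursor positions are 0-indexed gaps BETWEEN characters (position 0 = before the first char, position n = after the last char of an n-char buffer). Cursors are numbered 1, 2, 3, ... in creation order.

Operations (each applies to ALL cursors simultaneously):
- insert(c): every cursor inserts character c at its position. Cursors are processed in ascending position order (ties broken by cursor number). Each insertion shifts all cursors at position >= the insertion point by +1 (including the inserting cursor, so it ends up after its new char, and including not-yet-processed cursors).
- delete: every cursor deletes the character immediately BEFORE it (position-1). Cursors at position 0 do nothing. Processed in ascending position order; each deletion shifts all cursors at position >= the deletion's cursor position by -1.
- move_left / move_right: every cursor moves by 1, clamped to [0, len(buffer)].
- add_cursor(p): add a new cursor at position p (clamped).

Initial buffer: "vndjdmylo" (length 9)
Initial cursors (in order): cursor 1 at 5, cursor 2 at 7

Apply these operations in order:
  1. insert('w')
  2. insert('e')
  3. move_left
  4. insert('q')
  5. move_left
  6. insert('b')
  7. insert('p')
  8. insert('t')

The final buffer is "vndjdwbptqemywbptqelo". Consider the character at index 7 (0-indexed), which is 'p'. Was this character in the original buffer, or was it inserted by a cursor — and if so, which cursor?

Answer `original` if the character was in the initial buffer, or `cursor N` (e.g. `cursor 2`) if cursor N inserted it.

Answer: cursor 1

Derivation:
After op 1 (insert('w')): buffer="vndjdwmywlo" (len 11), cursors c1@6 c2@9, authorship .....1..2..
After op 2 (insert('e')): buffer="vndjdwemywelo" (len 13), cursors c1@7 c2@11, authorship .....11..22..
After op 3 (move_left): buffer="vndjdwemywelo" (len 13), cursors c1@6 c2@10, authorship .....11..22..
After op 4 (insert('q')): buffer="vndjdwqemywqelo" (len 15), cursors c1@7 c2@12, authorship .....111..222..
After op 5 (move_left): buffer="vndjdwqemywqelo" (len 15), cursors c1@6 c2@11, authorship .....111..222..
After op 6 (insert('b')): buffer="vndjdwbqemywbqelo" (len 17), cursors c1@7 c2@13, authorship .....1111..2222..
After op 7 (insert('p')): buffer="vndjdwbpqemywbpqelo" (len 19), cursors c1@8 c2@15, authorship .....11111..22222..
After op 8 (insert('t')): buffer="vndjdwbptqemywbptqelo" (len 21), cursors c1@9 c2@17, authorship .....111111..222222..
Authorship (.=original, N=cursor N): . . . . . 1 1 1 1 1 1 . . 2 2 2 2 2 2 . .
Index 7: author = 1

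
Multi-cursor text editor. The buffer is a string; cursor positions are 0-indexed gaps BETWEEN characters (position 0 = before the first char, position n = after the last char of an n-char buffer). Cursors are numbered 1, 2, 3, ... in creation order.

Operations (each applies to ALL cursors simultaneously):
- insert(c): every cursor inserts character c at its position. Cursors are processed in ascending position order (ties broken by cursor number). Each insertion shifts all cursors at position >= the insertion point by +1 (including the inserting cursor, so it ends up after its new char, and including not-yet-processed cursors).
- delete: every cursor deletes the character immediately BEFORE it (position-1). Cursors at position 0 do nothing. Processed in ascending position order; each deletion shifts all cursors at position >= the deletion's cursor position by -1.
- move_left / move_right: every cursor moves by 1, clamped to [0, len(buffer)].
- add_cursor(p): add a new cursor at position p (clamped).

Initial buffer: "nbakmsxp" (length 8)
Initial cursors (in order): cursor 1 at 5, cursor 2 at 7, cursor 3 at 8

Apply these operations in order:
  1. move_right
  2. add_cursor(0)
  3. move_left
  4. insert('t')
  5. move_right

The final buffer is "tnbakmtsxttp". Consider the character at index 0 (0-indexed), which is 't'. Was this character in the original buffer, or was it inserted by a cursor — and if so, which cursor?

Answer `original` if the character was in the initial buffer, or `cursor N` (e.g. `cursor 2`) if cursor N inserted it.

Answer: cursor 4

Derivation:
After op 1 (move_right): buffer="nbakmsxp" (len 8), cursors c1@6 c2@8 c3@8, authorship ........
After op 2 (add_cursor(0)): buffer="nbakmsxp" (len 8), cursors c4@0 c1@6 c2@8 c3@8, authorship ........
After op 3 (move_left): buffer="nbakmsxp" (len 8), cursors c4@0 c1@5 c2@7 c3@7, authorship ........
After op 4 (insert('t')): buffer="tnbakmtsxttp" (len 12), cursors c4@1 c1@7 c2@11 c3@11, authorship 4.....1..23.
After op 5 (move_right): buffer="tnbakmtsxttp" (len 12), cursors c4@2 c1@8 c2@12 c3@12, authorship 4.....1..23.
Authorship (.=original, N=cursor N): 4 . . . . . 1 . . 2 3 .
Index 0: author = 4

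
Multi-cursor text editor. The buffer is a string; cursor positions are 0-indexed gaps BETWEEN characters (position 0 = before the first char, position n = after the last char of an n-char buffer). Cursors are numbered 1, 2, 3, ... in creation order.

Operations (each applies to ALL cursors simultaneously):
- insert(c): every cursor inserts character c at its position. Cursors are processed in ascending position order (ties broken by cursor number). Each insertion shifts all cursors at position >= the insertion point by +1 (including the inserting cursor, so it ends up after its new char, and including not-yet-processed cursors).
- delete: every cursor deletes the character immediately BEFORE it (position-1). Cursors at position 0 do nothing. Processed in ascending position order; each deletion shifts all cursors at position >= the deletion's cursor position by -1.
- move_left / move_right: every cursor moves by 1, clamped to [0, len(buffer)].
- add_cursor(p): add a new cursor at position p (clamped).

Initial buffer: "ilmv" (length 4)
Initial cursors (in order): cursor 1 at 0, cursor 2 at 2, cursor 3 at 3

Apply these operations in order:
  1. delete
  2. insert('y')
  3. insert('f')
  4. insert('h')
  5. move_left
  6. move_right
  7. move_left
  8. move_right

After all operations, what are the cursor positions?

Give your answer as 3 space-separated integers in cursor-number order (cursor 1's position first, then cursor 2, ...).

Answer: 3 10 10

Derivation:
After op 1 (delete): buffer="iv" (len 2), cursors c1@0 c2@1 c3@1, authorship ..
After op 2 (insert('y')): buffer="yiyyv" (len 5), cursors c1@1 c2@4 c3@4, authorship 1.23.
After op 3 (insert('f')): buffer="yfiyyffv" (len 8), cursors c1@2 c2@7 c3@7, authorship 11.2323.
After op 4 (insert('h')): buffer="yfhiyyffhhv" (len 11), cursors c1@3 c2@10 c3@10, authorship 111.232323.
After op 5 (move_left): buffer="yfhiyyffhhv" (len 11), cursors c1@2 c2@9 c3@9, authorship 111.232323.
After op 6 (move_right): buffer="yfhiyyffhhv" (len 11), cursors c1@3 c2@10 c3@10, authorship 111.232323.
After op 7 (move_left): buffer="yfhiyyffhhv" (len 11), cursors c1@2 c2@9 c3@9, authorship 111.232323.
After op 8 (move_right): buffer="yfhiyyffhhv" (len 11), cursors c1@3 c2@10 c3@10, authorship 111.232323.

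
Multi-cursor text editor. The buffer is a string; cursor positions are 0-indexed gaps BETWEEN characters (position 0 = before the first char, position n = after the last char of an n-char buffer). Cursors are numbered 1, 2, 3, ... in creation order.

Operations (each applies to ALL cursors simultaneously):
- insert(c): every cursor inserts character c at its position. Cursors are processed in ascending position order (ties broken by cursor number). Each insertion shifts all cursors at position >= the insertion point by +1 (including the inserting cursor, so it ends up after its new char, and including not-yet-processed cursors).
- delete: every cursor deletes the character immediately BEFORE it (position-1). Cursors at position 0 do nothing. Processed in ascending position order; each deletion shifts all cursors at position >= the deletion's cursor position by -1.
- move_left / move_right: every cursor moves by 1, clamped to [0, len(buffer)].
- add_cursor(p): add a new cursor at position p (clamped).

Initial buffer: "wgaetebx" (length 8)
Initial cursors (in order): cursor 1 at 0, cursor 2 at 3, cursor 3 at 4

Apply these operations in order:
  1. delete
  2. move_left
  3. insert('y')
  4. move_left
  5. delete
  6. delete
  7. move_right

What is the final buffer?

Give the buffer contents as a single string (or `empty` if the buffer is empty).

After op 1 (delete): buffer="wgtebx" (len 6), cursors c1@0 c2@2 c3@2, authorship ......
After op 2 (move_left): buffer="wgtebx" (len 6), cursors c1@0 c2@1 c3@1, authorship ......
After op 3 (insert('y')): buffer="ywyygtebx" (len 9), cursors c1@1 c2@4 c3@4, authorship 1.23.....
After op 4 (move_left): buffer="ywyygtebx" (len 9), cursors c1@0 c2@3 c3@3, authorship 1.23.....
After op 5 (delete): buffer="yygtebx" (len 7), cursors c1@0 c2@1 c3@1, authorship 13.....
After op 6 (delete): buffer="ygtebx" (len 6), cursors c1@0 c2@0 c3@0, authorship 3.....
After op 7 (move_right): buffer="ygtebx" (len 6), cursors c1@1 c2@1 c3@1, authorship 3.....

Answer: ygtebx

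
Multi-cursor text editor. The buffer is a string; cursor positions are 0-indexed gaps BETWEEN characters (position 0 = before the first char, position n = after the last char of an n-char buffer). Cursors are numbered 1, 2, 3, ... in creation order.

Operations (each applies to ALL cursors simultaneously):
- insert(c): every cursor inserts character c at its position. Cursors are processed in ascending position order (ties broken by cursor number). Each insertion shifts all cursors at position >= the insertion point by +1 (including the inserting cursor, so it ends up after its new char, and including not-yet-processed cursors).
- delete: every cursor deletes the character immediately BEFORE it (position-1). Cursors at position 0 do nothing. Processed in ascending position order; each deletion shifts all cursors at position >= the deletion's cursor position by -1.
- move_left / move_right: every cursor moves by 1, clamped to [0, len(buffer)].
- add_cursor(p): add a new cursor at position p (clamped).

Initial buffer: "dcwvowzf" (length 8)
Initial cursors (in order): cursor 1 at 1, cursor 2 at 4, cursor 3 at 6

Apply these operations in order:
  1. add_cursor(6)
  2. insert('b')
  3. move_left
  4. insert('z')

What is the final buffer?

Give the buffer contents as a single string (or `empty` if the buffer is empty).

After op 1 (add_cursor(6)): buffer="dcwvowzf" (len 8), cursors c1@1 c2@4 c3@6 c4@6, authorship ........
After op 2 (insert('b')): buffer="dbcwvbowbbzf" (len 12), cursors c1@2 c2@6 c3@10 c4@10, authorship .1...2..34..
After op 3 (move_left): buffer="dbcwvbowbbzf" (len 12), cursors c1@1 c2@5 c3@9 c4@9, authorship .1...2..34..
After op 4 (insert('z')): buffer="dzbcwvzbowbzzbzf" (len 16), cursors c1@2 c2@7 c3@13 c4@13, authorship .11...22..3344..

Answer: dzbcwvzbowbzzbzf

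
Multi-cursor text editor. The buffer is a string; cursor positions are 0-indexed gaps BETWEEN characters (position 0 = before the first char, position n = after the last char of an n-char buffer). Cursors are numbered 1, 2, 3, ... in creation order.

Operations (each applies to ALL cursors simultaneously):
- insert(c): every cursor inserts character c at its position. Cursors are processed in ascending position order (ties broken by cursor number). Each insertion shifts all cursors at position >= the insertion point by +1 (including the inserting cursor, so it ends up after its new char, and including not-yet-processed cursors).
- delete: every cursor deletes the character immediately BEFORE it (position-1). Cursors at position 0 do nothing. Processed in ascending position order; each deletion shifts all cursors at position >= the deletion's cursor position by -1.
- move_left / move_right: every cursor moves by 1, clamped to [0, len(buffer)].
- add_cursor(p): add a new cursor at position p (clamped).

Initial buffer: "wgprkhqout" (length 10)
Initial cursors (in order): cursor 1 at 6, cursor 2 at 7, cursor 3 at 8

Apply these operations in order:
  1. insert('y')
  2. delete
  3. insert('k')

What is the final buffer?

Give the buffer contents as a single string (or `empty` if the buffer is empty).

Answer: wgprkhkqkokut

Derivation:
After op 1 (insert('y')): buffer="wgprkhyqyoyut" (len 13), cursors c1@7 c2@9 c3@11, authorship ......1.2.3..
After op 2 (delete): buffer="wgprkhqout" (len 10), cursors c1@6 c2@7 c3@8, authorship ..........
After op 3 (insert('k')): buffer="wgprkhkqkokut" (len 13), cursors c1@7 c2@9 c3@11, authorship ......1.2.3..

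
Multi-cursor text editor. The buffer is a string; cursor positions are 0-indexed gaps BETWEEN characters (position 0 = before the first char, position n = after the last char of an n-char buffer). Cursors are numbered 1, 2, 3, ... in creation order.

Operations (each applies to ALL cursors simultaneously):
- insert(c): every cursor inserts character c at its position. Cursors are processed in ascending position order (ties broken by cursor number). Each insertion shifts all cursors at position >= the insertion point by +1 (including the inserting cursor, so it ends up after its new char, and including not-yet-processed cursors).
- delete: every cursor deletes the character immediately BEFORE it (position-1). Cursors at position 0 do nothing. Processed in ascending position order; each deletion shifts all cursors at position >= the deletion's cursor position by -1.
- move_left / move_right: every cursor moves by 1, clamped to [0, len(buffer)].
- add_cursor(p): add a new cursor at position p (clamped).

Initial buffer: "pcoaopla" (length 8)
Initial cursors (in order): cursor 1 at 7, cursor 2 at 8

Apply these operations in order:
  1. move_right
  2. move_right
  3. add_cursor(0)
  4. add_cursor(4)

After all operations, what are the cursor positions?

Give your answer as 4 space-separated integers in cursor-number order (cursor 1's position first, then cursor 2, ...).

Answer: 8 8 0 4

Derivation:
After op 1 (move_right): buffer="pcoaopla" (len 8), cursors c1@8 c2@8, authorship ........
After op 2 (move_right): buffer="pcoaopla" (len 8), cursors c1@8 c2@8, authorship ........
After op 3 (add_cursor(0)): buffer="pcoaopla" (len 8), cursors c3@0 c1@8 c2@8, authorship ........
After op 4 (add_cursor(4)): buffer="pcoaopla" (len 8), cursors c3@0 c4@4 c1@8 c2@8, authorship ........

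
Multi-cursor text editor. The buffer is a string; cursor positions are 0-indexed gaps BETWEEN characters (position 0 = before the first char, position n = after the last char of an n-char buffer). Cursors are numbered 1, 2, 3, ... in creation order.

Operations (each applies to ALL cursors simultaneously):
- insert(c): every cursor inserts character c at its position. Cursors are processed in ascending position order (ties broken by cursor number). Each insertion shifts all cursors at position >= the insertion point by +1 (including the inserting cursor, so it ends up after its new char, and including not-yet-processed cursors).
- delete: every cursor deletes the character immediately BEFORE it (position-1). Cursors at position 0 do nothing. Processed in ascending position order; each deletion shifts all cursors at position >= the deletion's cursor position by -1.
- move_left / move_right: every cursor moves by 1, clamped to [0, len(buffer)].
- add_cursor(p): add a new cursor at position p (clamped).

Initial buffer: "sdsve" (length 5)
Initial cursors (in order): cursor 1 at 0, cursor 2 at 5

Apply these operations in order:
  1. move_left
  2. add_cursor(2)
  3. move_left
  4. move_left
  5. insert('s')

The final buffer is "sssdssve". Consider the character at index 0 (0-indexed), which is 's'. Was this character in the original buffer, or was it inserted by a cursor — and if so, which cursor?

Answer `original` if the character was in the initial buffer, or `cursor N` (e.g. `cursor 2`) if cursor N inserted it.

Answer: cursor 1

Derivation:
After op 1 (move_left): buffer="sdsve" (len 5), cursors c1@0 c2@4, authorship .....
After op 2 (add_cursor(2)): buffer="sdsve" (len 5), cursors c1@0 c3@2 c2@4, authorship .....
After op 3 (move_left): buffer="sdsve" (len 5), cursors c1@0 c3@1 c2@3, authorship .....
After op 4 (move_left): buffer="sdsve" (len 5), cursors c1@0 c3@0 c2@2, authorship .....
After op 5 (insert('s')): buffer="sssdssve" (len 8), cursors c1@2 c3@2 c2@5, authorship 13..2...
Authorship (.=original, N=cursor N): 1 3 . . 2 . . .
Index 0: author = 1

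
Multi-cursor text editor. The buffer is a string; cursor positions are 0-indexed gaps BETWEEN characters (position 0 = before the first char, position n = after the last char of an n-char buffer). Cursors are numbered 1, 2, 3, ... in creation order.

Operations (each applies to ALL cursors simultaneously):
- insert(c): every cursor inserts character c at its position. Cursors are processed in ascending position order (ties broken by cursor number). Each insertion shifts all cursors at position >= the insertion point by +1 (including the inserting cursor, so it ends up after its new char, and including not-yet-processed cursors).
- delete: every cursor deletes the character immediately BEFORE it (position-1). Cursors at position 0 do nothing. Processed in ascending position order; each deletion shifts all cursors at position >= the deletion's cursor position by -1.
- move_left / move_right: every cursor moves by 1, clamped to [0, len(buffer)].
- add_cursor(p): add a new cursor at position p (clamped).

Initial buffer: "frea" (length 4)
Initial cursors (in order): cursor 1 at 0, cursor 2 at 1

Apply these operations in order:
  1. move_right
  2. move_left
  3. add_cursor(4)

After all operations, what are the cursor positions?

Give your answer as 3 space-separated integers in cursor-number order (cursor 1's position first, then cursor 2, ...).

Answer: 0 1 4

Derivation:
After op 1 (move_right): buffer="frea" (len 4), cursors c1@1 c2@2, authorship ....
After op 2 (move_left): buffer="frea" (len 4), cursors c1@0 c2@1, authorship ....
After op 3 (add_cursor(4)): buffer="frea" (len 4), cursors c1@0 c2@1 c3@4, authorship ....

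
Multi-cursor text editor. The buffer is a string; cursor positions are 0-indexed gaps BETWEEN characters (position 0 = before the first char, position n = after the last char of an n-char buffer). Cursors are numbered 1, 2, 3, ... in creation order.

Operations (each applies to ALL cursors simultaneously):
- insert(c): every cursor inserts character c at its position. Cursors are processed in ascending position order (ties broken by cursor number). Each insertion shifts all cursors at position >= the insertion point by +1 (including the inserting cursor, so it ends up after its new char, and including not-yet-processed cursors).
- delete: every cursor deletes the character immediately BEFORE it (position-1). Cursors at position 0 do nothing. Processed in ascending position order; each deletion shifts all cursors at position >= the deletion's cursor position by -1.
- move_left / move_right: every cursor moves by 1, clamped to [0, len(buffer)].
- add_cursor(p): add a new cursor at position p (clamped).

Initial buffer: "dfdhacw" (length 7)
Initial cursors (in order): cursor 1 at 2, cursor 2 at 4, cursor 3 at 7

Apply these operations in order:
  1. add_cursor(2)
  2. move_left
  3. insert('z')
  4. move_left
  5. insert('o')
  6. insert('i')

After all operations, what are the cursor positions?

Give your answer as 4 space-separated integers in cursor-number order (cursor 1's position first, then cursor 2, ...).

Answer: 6 11 17 6

Derivation:
After op 1 (add_cursor(2)): buffer="dfdhacw" (len 7), cursors c1@2 c4@2 c2@4 c3@7, authorship .......
After op 2 (move_left): buffer="dfdhacw" (len 7), cursors c1@1 c4@1 c2@3 c3@6, authorship .......
After op 3 (insert('z')): buffer="dzzfdzhaczw" (len 11), cursors c1@3 c4@3 c2@6 c3@10, authorship .14..2...3.
After op 4 (move_left): buffer="dzzfdzhaczw" (len 11), cursors c1@2 c4@2 c2@5 c3@9, authorship .14..2...3.
After op 5 (insert('o')): buffer="dzoozfdozhacozw" (len 15), cursors c1@4 c4@4 c2@8 c3@13, authorship .1144..22...33.
After op 6 (insert('i')): buffer="dzooiizfdoizhacoizw" (len 19), cursors c1@6 c4@6 c2@11 c3@17, authorship .114144..222...333.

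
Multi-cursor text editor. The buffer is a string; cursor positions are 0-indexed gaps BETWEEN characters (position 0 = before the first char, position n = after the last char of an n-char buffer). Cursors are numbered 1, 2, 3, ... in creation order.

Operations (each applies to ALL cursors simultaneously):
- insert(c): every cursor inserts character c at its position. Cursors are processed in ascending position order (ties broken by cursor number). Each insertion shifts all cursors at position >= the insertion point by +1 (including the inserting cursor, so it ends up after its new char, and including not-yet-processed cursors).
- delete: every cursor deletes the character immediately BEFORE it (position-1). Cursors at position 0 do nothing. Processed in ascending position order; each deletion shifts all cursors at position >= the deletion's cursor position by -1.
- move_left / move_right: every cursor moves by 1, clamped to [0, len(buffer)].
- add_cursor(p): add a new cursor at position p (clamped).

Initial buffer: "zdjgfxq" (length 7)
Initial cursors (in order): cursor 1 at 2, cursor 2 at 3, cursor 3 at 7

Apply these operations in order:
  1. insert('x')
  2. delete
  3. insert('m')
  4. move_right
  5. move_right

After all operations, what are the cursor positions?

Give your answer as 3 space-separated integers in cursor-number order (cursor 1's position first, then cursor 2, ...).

Answer: 5 7 10

Derivation:
After op 1 (insert('x')): buffer="zdxjxgfxqx" (len 10), cursors c1@3 c2@5 c3@10, authorship ..1.2....3
After op 2 (delete): buffer="zdjgfxq" (len 7), cursors c1@2 c2@3 c3@7, authorship .......
After op 3 (insert('m')): buffer="zdmjmgfxqm" (len 10), cursors c1@3 c2@5 c3@10, authorship ..1.2....3
After op 4 (move_right): buffer="zdmjmgfxqm" (len 10), cursors c1@4 c2@6 c3@10, authorship ..1.2....3
After op 5 (move_right): buffer="zdmjmgfxqm" (len 10), cursors c1@5 c2@7 c3@10, authorship ..1.2....3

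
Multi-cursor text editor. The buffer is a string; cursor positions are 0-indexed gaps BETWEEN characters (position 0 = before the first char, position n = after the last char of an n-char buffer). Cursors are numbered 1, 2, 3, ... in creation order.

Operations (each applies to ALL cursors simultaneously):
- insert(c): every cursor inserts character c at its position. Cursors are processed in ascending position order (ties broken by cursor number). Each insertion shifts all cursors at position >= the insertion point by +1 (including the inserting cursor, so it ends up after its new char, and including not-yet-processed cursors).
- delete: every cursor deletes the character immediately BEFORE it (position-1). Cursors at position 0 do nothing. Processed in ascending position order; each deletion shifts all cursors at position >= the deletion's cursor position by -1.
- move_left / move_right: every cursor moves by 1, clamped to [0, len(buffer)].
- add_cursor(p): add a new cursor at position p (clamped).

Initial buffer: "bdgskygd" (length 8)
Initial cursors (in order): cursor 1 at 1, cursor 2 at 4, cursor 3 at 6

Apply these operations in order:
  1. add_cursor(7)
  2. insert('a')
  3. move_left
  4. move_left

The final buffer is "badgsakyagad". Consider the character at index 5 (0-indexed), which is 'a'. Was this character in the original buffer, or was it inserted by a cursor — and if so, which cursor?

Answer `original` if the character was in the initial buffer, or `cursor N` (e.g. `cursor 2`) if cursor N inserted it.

Answer: cursor 2

Derivation:
After op 1 (add_cursor(7)): buffer="bdgskygd" (len 8), cursors c1@1 c2@4 c3@6 c4@7, authorship ........
After op 2 (insert('a')): buffer="badgsakyagad" (len 12), cursors c1@2 c2@6 c3@9 c4@11, authorship .1...2..3.4.
After op 3 (move_left): buffer="badgsakyagad" (len 12), cursors c1@1 c2@5 c3@8 c4@10, authorship .1...2..3.4.
After op 4 (move_left): buffer="badgsakyagad" (len 12), cursors c1@0 c2@4 c3@7 c4@9, authorship .1...2..3.4.
Authorship (.=original, N=cursor N): . 1 . . . 2 . . 3 . 4 .
Index 5: author = 2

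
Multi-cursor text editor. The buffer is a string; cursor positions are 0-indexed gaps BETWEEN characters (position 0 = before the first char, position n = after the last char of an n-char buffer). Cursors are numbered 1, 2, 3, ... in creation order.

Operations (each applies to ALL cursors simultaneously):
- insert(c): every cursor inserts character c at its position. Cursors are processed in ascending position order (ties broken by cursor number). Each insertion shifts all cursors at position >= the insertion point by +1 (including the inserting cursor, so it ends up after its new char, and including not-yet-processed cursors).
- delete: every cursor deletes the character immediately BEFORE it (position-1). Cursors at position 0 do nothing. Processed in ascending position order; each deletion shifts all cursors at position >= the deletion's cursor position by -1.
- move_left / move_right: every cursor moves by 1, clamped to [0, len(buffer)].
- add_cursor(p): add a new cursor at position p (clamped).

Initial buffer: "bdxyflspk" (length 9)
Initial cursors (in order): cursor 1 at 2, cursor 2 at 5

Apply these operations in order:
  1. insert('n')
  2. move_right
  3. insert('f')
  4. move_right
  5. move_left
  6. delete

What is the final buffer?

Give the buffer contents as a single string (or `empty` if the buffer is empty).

Answer: bdnxyfnlspk

Derivation:
After op 1 (insert('n')): buffer="bdnxyfnlspk" (len 11), cursors c1@3 c2@7, authorship ..1...2....
After op 2 (move_right): buffer="bdnxyfnlspk" (len 11), cursors c1@4 c2@8, authorship ..1...2....
After op 3 (insert('f')): buffer="bdnxfyfnlfspk" (len 13), cursors c1@5 c2@10, authorship ..1.1..2.2...
After op 4 (move_right): buffer="bdnxfyfnlfspk" (len 13), cursors c1@6 c2@11, authorship ..1.1..2.2...
After op 5 (move_left): buffer="bdnxfyfnlfspk" (len 13), cursors c1@5 c2@10, authorship ..1.1..2.2...
After op 6 (delete): buffer="bdnxyfnlspk" (len 11), cursors c1@4 c2@8, authorship ..1...2....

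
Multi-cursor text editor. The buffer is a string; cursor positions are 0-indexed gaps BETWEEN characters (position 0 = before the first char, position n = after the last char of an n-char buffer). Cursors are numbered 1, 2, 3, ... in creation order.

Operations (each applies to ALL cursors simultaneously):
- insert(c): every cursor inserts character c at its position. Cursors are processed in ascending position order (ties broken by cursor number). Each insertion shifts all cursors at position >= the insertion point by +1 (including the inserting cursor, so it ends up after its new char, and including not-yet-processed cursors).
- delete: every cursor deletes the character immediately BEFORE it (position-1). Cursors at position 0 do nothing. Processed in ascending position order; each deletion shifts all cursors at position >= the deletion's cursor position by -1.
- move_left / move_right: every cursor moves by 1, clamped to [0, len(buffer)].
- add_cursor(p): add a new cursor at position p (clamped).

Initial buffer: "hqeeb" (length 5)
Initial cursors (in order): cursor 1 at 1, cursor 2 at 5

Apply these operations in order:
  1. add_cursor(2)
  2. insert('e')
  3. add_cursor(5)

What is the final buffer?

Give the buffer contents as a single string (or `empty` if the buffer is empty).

Answer: heqeeebe

Derivation:
After op 1 (add_cursor(2)): buffer="hqeeb" (len 5), cursors c1@1 c3@2 c2@5, authorship .....
After op 2 (insert('e')): buffer="heqeeebe" (len 8), cursors c1@2 c3@4 c2@8, authorship .1.3...2
After op 3 (add_cursor(5)): buffer="heqeeebe" (len 8), cursors c1@2 c3@4 c4@5 c2@8, authorship .1.3...2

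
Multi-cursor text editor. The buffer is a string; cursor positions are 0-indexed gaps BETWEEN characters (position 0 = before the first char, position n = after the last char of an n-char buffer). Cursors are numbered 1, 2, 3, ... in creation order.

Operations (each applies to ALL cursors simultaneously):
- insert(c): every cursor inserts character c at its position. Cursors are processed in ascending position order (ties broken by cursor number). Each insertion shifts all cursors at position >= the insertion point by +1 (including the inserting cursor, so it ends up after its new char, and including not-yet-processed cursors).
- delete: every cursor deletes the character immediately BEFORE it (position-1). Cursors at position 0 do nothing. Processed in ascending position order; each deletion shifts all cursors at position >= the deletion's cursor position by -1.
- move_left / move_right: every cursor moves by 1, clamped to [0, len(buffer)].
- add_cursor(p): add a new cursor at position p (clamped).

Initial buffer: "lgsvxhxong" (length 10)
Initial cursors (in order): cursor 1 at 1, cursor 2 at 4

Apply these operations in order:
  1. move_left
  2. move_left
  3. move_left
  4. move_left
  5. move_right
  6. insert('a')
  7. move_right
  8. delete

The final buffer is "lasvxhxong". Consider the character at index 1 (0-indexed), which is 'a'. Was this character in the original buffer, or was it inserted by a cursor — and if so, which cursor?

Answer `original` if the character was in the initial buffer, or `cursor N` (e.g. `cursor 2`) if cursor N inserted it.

Answer: cursor 1

Derivation:
After op 1 (move_left): buffer="lgsvxhxong" (len 10), cursors c1@0 c2@3, authorship ..........
After op 2 (move_left): buffer="lgsvxhxong" (len 10), cursors c1@0 c2@2, authorship ..........
After op 3 (move_left): buffer="lgsvxhxong" (len 10), cursors c1@0 c2@1, authorship ..........
After op 4 (move_left): buffer="lgsvxhxong" (len 10), cursors c1@0 c2@0, authorship ..........
After op 5 (move_right): buffer="lgsvxhxong" (len 10), cursors c1@1 c2@1, authorship ..........
After op 6 (insert('a')): buffer="laagsvxhxong" (len 12), cursors c1@3 c2@3, authorship .12.........
After op 7 (move_right): buffer="laagsvxhxong" (len 12), cursors c1@4 c2@4, authorship .12.........
After op 8 (delete): buffer="lasvxhxong" (len 10), cursors c1@2 c2@2, authorship .1........
Authorship (.=original, N=cursor N): . 1 . . . . . . . .
Index 1: author = 1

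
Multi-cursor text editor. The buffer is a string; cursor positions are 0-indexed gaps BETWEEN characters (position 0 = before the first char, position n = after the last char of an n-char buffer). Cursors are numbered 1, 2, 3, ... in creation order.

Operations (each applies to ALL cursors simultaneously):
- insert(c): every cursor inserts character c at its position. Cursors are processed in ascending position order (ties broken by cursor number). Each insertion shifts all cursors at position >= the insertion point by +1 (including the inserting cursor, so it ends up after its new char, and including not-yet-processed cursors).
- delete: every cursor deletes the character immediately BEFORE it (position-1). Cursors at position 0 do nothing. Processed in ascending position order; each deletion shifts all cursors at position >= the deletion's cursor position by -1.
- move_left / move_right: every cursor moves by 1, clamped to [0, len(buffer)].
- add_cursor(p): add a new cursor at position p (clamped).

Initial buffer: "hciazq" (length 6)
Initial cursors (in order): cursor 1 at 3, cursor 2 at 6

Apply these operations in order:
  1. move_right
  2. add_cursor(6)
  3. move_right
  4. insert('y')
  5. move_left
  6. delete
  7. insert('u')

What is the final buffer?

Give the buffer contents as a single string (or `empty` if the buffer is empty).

Answer: hciauyuuy

Derivation:
After op 1 (move_right): buffer="hciazq" (len 6), cursors c1@4 c2@6, authorship ......
After op 2 (add_cursor(6)): buffer="hciazq" (len 6), cursors c1@4 c2@6 c3@6, authorship ......
After op 3 (move_right): buffer="hciazq" (len 6), cursors c1@5 c2@6 c3@6, authorship ......
After op 4 (insert('y')): buffer="hciazyqyy" (len 9), cursors c1@6 c2@9 c3@9, authorship .....1.23
After op 5 (move_left): buffer="hciazyqyy" (len 9), cursors c1@5 c2@8 c3@8, authorship .....1.23
After op 6 (delete): buffer="hciayy" (len 6), cursors c1@4 c2@5 c3@5, authorship ....13
After op 7 (insert('u')): buffer="hciauyuuy" (len 9), cursors c1@5 c2@8 c3@8, authorship ....11233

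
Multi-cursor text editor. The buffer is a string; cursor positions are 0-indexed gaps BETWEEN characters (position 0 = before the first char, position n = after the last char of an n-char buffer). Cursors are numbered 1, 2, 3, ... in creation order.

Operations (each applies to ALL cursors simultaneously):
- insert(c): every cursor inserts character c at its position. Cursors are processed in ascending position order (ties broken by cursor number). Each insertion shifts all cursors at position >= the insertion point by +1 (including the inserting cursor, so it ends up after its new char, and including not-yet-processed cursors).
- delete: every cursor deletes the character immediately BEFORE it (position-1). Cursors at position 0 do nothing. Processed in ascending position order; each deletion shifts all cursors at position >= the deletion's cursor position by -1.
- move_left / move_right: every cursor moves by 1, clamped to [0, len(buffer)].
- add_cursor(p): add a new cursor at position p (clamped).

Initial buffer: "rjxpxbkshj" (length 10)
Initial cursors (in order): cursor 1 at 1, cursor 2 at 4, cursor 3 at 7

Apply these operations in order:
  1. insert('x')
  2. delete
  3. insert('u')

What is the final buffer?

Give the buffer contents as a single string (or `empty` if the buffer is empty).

Answer: rujxpuxbkushj

Derivation:
After op 1 (insert('x')): buffer="rxjxpxxbkxshj" (len 13), cursors c1@2 c2@6 c3@10, authorship .1...2...3...
After op 2 (delete): buffer="rjxpxbkshj" (len 10), cursors c1@1 c2@4 c3@7, authorship ..........
After op 3 (insert('u')): buffer="rujxpuxbkushj" (len 13), cursors c1@2 c2@6 c3@10, authorship .1...2...3...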